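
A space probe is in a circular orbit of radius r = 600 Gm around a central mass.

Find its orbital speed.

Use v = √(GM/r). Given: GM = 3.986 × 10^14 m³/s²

Convert to SI: r = 600 Gm = 6e+11 m.
For a circular orbit, gravity supplies the centripetal force, so v = √(GM / r).
v = √(3.986e+14 / 6e+11) m/s ≈ 25.77 m/s = 25.77 m/s.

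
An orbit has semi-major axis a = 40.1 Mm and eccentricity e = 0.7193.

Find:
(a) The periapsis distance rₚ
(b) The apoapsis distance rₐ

Convert to SI: a = 40.1 Mm = 4.01e+07 m.
(a) rₚ = a(1 − e) = 4.01e+07 · (1 − 0.7193) = 4.01e+07 · 0.2807 ≈ 1.126e+07 m = 11.26 Mm.
(b) rₐ = a(1 + e) = 4.01e+07 · (1 + 0.7193) = 4.01e+07 · 1.7193 ≈ 6.894e+07 m = 68.94 Mm.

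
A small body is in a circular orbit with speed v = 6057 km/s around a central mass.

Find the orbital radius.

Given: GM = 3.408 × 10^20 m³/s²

Convert to SI: v = 6057 km/s = 6.057e+06 m/s.
For a circular orbit, v² = GM / r, so r = GM / v².
r = 3.408e+20 / (6.057e+06)² m ≈ 9.289e+06 m = 9.289 Mm.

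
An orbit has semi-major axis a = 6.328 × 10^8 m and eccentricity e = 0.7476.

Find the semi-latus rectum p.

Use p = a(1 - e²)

p = a (1 − e²).
p = 6.328e+08 · (1 − (0.7476)²) = 6.328e+08 · 0.441094 ≈ 2.791e+08 m = 2.791 × 10^8 m.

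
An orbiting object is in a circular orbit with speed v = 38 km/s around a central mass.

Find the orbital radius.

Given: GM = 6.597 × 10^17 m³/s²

Convert to SI: v = 38 km/s = 38000 m/s.
For a circular orbit, v² = GM / r, so r = GM / v².
r = 6.597e+17 / (38000)² m ≈ 4.569e+08 m = 4.569 × 10^8 m.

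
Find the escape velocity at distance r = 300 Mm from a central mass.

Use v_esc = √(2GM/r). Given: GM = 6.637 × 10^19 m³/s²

Convert to SI: r = 300 Mm = 3e+08 m.
Escape velocity comes from setting total energy to zero: ½v² − GM/r = 0 ⇒ v_esc = √(2GM / r).
v_esc = √(2 · 6.637e+19 / 3e+08) m/s ≈ 6.652e+05 m/s = 665.2 km/s.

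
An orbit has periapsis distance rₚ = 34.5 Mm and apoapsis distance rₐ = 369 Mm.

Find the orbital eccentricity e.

Convert to SI: rₚ = 34.5 Mm = 3.45e+07 m; rₐ = 369 Mm = 3.69e+08 m.
e = (rₐ − rₚ) / (rₐ + rₚ).
e = (3.69e+08 − 3.45e+07) / (3.69e+08 + 3.45e+07) = 3.345e+08 / 4.035e+08 ≈ 0.829.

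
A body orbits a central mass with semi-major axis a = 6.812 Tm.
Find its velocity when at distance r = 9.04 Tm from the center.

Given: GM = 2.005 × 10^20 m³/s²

Convert to SI: a = 6.812 Tm = 6.812e+12 m; r = 9.04 Tm = 9.04e+12 m.
Vis-viva: v = √(GM · (2/r − 1/a)).
2/r − 1/a = 2/9.04e+12 − 1/6.812e+12 = 7.44392e-14 m⁻¹.
v = √(2.005e+20 · 7.44392e-14) m/s ≈ 3863 m/s = 3.863 km/s.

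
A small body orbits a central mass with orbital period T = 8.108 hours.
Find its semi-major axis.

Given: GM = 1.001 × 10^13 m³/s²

Convert to SI: T = 8.108 hours = 29188.8 s.
Invert Kepler's third law: a = (GM · T² / (4π²))^(1/3).
Substituting T = 29188.8 s and GM = 1.001e+13 m³/s²:
a = (1.001e+13 · (29188.8)² / (4π²))^(1/3) m
a ≈ 6e+06 m = 6 Mm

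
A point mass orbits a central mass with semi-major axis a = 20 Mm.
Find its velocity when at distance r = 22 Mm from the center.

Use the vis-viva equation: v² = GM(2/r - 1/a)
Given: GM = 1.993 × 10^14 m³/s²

Convert to SI: a = 20 Mm = 2e+07 m; r = 22 Mm = 2.2e+07 m.
Vis-viva: v = √(GM · (2/r − 1/a)).
2/r − 1/a = 2/2.2e+07 − 1/2e+07 = 4.09091e-08 m⁻¹.
v = √(1.993e+14 · 4.09091e-08) m/s ≈ 2855 m/s = 2.855 km/s.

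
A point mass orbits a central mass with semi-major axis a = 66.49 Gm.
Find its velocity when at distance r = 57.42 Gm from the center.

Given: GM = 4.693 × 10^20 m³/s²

Convert to SI: a = 66.49 Gm = 6.649e+10 m; r = 57.42 Gm = 5.742e+10 m.
Vis-viva: v = √(GM · (2/r − 1/a)).
2/r − 1/a = 2/5.742e+10 − 1/6.649e+10 = 1.97912e-11 m⁻¹.
v = √(4.693e+20 · 1.97912e-11) m/s ≈ 9.637e+04 m/s = 96.37 km/s.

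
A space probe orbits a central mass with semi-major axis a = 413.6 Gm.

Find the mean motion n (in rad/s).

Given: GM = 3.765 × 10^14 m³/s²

Convert to SI: a = 413.6 Gm = 4.136e+11 m.
n = √(GM / a³).
n = √(3.765e+14 / (4.136e+11)³) rad/s ≈ 7.295e-11 rad/s.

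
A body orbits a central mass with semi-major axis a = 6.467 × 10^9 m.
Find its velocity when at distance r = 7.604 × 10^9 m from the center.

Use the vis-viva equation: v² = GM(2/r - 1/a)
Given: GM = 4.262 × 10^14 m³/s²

Vis-viva: v = √(GM · (2/r − 1/a)).
2/r − 1/a = 2/7.604e+09 − 1/6.467e+09 = 1.08388e-10 m⁻¹.
v = √(4.262e+14 · 1.08388e-10) m/s ≈ 214.9 m/s = 214.9 m/s.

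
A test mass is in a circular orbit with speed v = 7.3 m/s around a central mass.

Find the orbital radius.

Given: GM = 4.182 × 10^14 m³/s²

For a circular orbit, v² = GM / r, so r = GM / v².
r = 4.182e+14 / (7.3)² m ≈ 7.848e+12 m = 7.848 Tm.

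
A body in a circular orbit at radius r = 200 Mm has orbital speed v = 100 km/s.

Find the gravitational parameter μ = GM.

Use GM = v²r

Convert to SI: r = 200 Mm = 2e+08 m; v = 100 km/s = 100000 m/s.
For a circular orbit v² = GM/r, so GM = v² · r.
GM = (100000)² · 2e+08 m³/s² ≈ 2e+18 m³/s² = 2 × 10^18 m³/s².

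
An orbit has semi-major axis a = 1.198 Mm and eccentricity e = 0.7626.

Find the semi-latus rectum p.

Convert to SI: a = 1.198 Mm = 1.198e+06 m.
p = a (1 − e²).
p = 1.198e+06 · (1 − (0.7626)²) = 1.198e+06 · 0.418441 ≈ 5.013e+05 m = 501.3 km.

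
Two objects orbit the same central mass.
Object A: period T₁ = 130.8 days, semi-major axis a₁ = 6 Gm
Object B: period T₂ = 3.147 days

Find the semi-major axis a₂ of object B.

Convert to SI: T₁ = 130.8 days = 1.13011e+07 s; a₁ = 6 Gm = 6e+09 m; T₂ = 3.147 days = 271901 s.
Kepler's third law: (T₁/T₂)² = (a₁/a₂)³ ⇒ a₂ = a₁ · (T₂/T₁)^(2/3).
T₂/T₁ = 271901 / 1.13011e+07 = 0.0240596.
a₂ = 6e+09 · (0.0240596)^(2/3) m ≈ 5e+08 m = 500 Mm.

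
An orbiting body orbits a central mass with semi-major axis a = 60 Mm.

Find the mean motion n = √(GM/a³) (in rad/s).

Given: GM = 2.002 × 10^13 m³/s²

Convert to SI: a = 60 Mm = 6e+07 m.
n = √(GM / a³).
n = √(2.002e+13 / (6e+07)³) rad/s ≈ 9.627e-06 rad/s.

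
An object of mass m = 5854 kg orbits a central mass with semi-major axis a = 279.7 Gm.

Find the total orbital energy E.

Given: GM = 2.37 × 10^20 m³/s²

Convert to SI: a = 279.7 Gm = 2.797e+11 m.
E = −GMm / (2a).
E = −2.37e+20 · 5854 / (2 · 2.797e+11) J ≈ -2.48e+12 J = -2.48 TJ.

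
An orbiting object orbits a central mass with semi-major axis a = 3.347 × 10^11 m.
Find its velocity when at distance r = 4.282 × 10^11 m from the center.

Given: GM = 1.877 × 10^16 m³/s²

Vis-viva: v = √(GM · (2/r − 1/a)).
2/r − 1/a = 2/4.282e+11 − 1/3.347e+11 = 1.68296e-12 m⁻¹.
v = √(1.877e+16 · 1.68296e-12) m/s ≈ 177.7 m/s = 177.7 m/s.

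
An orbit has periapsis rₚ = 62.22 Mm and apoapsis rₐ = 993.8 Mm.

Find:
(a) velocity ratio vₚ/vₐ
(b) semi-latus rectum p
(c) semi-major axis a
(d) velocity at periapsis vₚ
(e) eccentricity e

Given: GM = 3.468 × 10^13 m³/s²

Convert to SI: rₚ = 62.22 Mm = 6.222e+07 m; rₐ = 993.8 Mm = 9.938e+08 m.
(a) Conservation of angular momentum (rₚvₚ = rₐvₐ) gives vₚ/vₐ = rₐ/rₚ = 9.938e+08/6.222e+07 ≈ 15.97
(b) From a = (rₚ + rₐ)/2 = 5.2801e+08 m and e = (rₐ − rₚ)/(rₐ + rₚ) = 0.882161, p = a(1 − e²) = 5.2801e+08 · (1 − (0.882161)²) ≈ 1.171e+08 m
(c) a = (rₚ + rₐ)/2 = (6.222e+07 + 9.938e+08)/2 ≈ 5.28e+08 m
(d) With a = (rₚ + rₐ)/2 = 5.2801e+08 m, vₚ = √(GM (2/rₚ − 1/a)) = √(3.468e+13 · (2/6.222e+07 − 1/5.2801e+08)) m/s ≈ 1024 m/s
(e) e = (rₐ − rₚ)/(rₐ + rₚ) = (9.938e+08 − 6.222e+07)/(9.938e+08 + 6.222e+07) ≈ 0.8822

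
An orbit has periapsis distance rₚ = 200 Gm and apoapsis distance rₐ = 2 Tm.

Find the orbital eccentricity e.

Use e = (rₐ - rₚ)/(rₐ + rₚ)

Convert to SI: rₚ = 200 Gm = 2e+11 m; rₐ = 2 Tm = 2e+12 m.
e = (rₐ − rₚ) / (rₐ + rₚ).
e = (2e+12 − 2e+11) / (2e+12 + 2e+11) = 1.8e+12 / 2.2e+12 ≈ 0.8182.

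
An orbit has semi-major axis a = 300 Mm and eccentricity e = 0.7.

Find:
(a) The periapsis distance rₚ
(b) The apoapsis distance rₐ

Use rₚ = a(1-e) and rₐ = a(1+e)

Convert to SI: a = 300 Mm = 3e+08 m.
(a) rₚ = a(1 − e) = 3e+08 · (1 − 0.7) = 3e+08 · 0.3 ≈ 9e+07 m = 90 Mm.
(b) rₐ = a(1 + e) = 3e+08 · (1 + 0.7) = 3e+08 · 1.7 ≈ 5.1e+08 m = 510 Mm.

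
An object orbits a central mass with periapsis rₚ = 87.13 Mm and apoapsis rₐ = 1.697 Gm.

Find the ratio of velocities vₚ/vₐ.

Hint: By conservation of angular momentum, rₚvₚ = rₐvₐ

Convert to SI: rₚ = 87.13 Mm = 8.713e+07 m; rₐ = 1.697 Gm = 1.697e+09 m.
Conservation of angular momentum gives rₚvₚ = rₐvₐ, so vₚ/vₐ = rₐ/rₚ.
vₚ/vₐ = 1.697e+09 / 8.713e+07 ≈ 19.48.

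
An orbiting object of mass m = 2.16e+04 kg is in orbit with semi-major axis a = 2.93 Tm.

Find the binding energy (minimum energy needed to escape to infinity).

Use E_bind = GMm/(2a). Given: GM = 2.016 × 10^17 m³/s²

Convert to SI: a = 2.93 Tm = 2.93e+12 m.
Total orbital energy is E = −GMm/(2a); binding energy is E_bind = −E = GMm/(2a).
E_bind = 2.016e+17 · 2.16e+04 / (2 · 2.93e+12) J ≈ 7.431e+08 J = 743.1 MJ.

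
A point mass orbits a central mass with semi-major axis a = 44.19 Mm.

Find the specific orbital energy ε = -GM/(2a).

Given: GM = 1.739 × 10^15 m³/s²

Convert to SI: a = 44.19 Mm = 4.419e+07 m.
ε = −GM / (2a).
ε = −1.739e+15 / (2 · 4.419e+07) J/kg ≈ -1.968e+07 J/kg = -19.68 MJ/kg.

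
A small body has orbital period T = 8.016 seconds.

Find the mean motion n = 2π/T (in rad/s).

n = 2π / T.
n = 2π / 8.016 s ≈ 0.7838 rad/s.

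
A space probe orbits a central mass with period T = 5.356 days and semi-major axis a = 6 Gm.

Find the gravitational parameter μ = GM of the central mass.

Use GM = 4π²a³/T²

Convert to SI: T = 5.356 days = 462758 s; a = 6 Gm = 6e+09 m.
GM = 4π² · a³ / T².
GM = 4π² · (6e+09)³ / (462758)² m³/s² ≈ 3.982e+19 m³/s² = 3.982 × 10^19 m³/s².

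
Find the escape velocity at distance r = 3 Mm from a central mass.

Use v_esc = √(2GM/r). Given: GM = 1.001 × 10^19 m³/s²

Convert to SI: r = 3 Mm = 3e+06 m.
Escape velocity comes from setting total energy to zero: ½v² − GM/r = 0 ⇒ v_esc = √(2GM / r).
v_esc = √(2 · 1.001e+19 / 3e+06) m/s ≈ 2.583e+06 m/s = 2583 km/s.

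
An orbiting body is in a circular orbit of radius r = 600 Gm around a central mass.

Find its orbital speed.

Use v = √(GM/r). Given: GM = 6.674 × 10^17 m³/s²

Convert to SI: r = 600 Gm = 6e+11 m.
For a circular orbit, gravity supplies the centripetal force, so v = √(GM / r).
v = √(6.674e+17 / 6e+11) m/s ≈ 1055 m/s = 1.055 km/s.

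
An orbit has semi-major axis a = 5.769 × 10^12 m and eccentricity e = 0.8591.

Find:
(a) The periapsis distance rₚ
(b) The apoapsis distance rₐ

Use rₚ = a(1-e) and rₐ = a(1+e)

(a) rₚ = a(1 − e) = 5.769e+12 · (1 − 0.8591) = 5.769e+12 · 0.1409 ≈ 8.129e+11 m = 8.129 × 10^11 m.
(b) rₐ = a(1 + e) = 5.769e+12 · (1 + 0.8591) = 5.769e+12 · 1.8591 ≈ 1.073e+13 m = 1.073 × 10^13 m.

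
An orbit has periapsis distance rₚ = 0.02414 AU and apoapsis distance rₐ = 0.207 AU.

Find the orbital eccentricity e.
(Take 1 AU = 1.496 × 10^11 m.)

Convert to SI: rₚ = 0.02414 AU = 3.61134e+09 m; rₐ = 0.207 AU = 3.09672e+10 m.
e = (rₐ − rₚ) / (rₐ + rₚ).
e = (3.09672e+10 − 3.61134e+09) / (3.09672e+10 + 3.61134e+09) = 2.73559e+10 / 3.45785e+10 ≈ 0.7911.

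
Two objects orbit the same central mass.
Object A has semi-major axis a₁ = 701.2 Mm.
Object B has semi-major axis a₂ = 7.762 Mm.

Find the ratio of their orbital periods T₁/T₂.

Convert to SI: a₁ = 701.2 Mm = 7.012e+08 m; a₂ = 7.762 Mm = 7.762e+06 m.
From Kepler's third law, (T₁/T₂)² = (a₁/a₂)³, so T₁/T₂ = (a₁/a₂)^(3/2).
a₁/a₂ = 7.012e+08 / 7.762e+06 = 90.3375.
T₁/T₂ = (90.3375)^(3/2) ≈ 858.6.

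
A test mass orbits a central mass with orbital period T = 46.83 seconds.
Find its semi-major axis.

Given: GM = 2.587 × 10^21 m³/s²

Invert Kepler's third law: a = (GM · T² / (4π²))^(1/3).
Substituting T = 46.83 s and GM = 2.587e+21 m³/s²:
a = (2.587e+21 · (46.83)² / (4π²))^(1/3) m
a ≈ 5.238e+07 m = 52.38 Mm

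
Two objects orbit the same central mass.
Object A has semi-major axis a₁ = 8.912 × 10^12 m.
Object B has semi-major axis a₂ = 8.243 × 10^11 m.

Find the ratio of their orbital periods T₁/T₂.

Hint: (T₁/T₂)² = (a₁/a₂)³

From Kepler's third law, (T₁/T₂)² = (a₁/a₂)³, so T₁/T₂ = (a₁/a₂)^(3/2).
a₁/a₂ = 8.912e+12 / 8.243e+11 = 10.8116.
T₁/T₂ = (10.8116)^(3/2) ≈ 35.55.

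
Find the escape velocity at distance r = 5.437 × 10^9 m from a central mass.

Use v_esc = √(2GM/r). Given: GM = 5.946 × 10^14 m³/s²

Escape velocity comes from setting total energy to zero: ½v² − GM/r = 0 ⇒ v_esc = √(2GM / r).
v_esc = √(2 · 5.946e+14 / 5.437e+09) m/s ≈ 467.7 m/s = 467.7 m/s.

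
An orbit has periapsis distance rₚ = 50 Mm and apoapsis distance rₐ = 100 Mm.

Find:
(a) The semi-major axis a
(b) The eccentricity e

Convert to SI: rₚ = 50 Mm = 5e+07 m; rₐ = 100 Mm = 1e+08 m.
(a) a = (rₚ + rₐ) / 2 = (5e+07 + 1e+08) / 2 ≈ 7.5e+07 m = 75 Mm.
(b) e = (rₐ − rₚ) / (rₐ + rₚ) = (1e+08 − 5e+07) / (1e+08 + 5e+07) ≈ 0.3333.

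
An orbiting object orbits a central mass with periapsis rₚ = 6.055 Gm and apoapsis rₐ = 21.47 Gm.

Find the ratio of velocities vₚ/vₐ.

Convert to SI: rₚ = 6.055 Gm = 6.055e+09 m; rₐ = 21.47 Gm = 2.147e+10 m.
Conservation of angular momentum gives rₚvₚ = rₐvₐ, so vₚ/vₐ = rₐ/rₚ.
vₚ/vₐ = 2.147e+10 / 6.055e+09 ≈ 3.546.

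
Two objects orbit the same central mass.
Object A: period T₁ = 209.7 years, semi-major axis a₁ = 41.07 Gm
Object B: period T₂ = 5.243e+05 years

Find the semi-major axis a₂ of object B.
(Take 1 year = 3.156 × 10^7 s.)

Convert to SI: T₁ = 209.7 years = 6.61813e+09 s; a₁ = 41.07 Gm = 4.107e+10 m; T₂ = 5.243e+05 years = 1.65469e+13 s.
Kepler's third law: (T₁/T₂)² = (a₁/a₂)³ ⇒ a₂ = a₁ · (T₂/T₁)^(2/3).
T₂/T₁ = 1.65469e+13 / 6.61813e+09 = 2500.24.
a₂ = 4.107e+10 · (2500.24)^(2/3) m ≈ 7.566e+12 m = 7.566 Tm.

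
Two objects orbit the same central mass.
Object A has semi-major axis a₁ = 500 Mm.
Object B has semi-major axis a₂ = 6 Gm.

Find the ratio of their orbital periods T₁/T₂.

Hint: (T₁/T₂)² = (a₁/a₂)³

Convert to SI: a₁ = 500 Mm = 5e+08 m; a₂ = 6 Gm = 6e+09 m.
From Kepler's third law, (T₁/T₂)² = (a₁/a₂)³, so T₁/T₂ = (a₁/a₂)^(3/2).
a₁/a₂ = 5e+08 / 6e+09 = 0.0833333.
T₁/T₂ = (0.0833333)^(3/2) ≈ 0.02406.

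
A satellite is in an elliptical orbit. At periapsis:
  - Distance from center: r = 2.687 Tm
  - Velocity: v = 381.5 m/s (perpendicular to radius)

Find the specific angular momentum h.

Convert to SI: r = 2.687 Tm = 2.687e+12 m.
With v perpendicular to r, h = r · v.
h = 2.687e+12 · 381.5 m²/s ≈ 1.025e+15 m²/s.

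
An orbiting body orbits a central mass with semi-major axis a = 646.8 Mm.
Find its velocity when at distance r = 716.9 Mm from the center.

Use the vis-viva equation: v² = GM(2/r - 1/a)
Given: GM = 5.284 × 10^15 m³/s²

Convert to SI: a = 646.8 Mm = 6.468e+08 m; r = 716.9 Mm = 7.169e+08 m.
Vis-viva: v = √(GM · (2/r − 1/a)).
2/r − 1/a = 2/7.169e+08 − 1/6.468e+08 = 1.24372e-09 m⁻¹.
v = √(5.284e+15 · 1.24372e-09) m/s ≈ 2564 m/s = 2.564 km/s.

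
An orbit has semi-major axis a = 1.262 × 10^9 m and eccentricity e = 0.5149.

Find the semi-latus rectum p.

p = a (1 − e²).
p = 1.262e+09 · (1 − (0.5149)²) = 1.262e+09 · 0.734878 ≈ 9.274e+08 m = 9.274 × 10^8 m.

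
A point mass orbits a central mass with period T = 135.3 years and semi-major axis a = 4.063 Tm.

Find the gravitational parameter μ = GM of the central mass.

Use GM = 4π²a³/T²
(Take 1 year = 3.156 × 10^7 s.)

Convert to SI: T = 135.3 years = 4.27007e+09 s; a = 4.063 Tm = 4.063e+12 m.
GM = 4π² · a³ / T².
GM = 4π² · (4.063e+12)³ / (4.27007e+09)² m³/s² ≈ 1.452e+20 m³/s² = 1.452 × 10^20 m³/s².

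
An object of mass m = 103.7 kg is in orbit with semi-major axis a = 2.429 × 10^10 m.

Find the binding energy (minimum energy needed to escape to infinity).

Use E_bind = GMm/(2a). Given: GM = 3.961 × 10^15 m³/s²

Total orbital energy is E = −GMm/(2a); binding energy is E_bind = −E = GMm/(2a).
E_bind = 3.961e+15 · 103.7 / (2 · 2.429e+10) J ≈ 8.455e+06 J = 8.455 MJ.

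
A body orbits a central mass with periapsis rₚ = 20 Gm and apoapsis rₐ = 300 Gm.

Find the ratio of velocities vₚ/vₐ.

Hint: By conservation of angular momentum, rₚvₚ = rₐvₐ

Convert to SI: rₚ = 20 Gm = 2e+10 m; rₐ = 300 Gm = 3e+11 m.
Conservation of angular momentum gives rₚvₚ = rₐvₐ, so vₚ/vₐ = rₐ/rₚ.
vₚ/vₐ = 3e+11 / 2e+10 ≈ 15.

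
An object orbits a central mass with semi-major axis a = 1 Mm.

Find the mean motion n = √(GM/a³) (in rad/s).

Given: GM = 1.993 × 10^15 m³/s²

Convert to SI: a = 1 Mm = 1e+06 m.
n = √(GM / a³).
n = √(1.993e+15 / (1e+06)³) rad/s ≈ 0.04464 rad/s.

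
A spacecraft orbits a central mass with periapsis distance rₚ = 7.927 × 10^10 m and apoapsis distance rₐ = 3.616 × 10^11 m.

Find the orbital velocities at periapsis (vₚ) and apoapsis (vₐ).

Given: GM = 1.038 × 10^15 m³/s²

Use the vis-viva equation v² = GM(2/r − 1/a) with a = (rₚ + rₐ)/2 = (7.927e+10 + 3.616e+11)/2 = 2.20435e+11 m.
vₚ = √(GM · (2/rₚ − 1/a)) = √(1.038e+15 · (2/7.927e+10 − 1/2.20435e+11)) m/s ≈ 146.6 m/s = 146.6 m/s.
vₐ = √(GM · (2/rₐ − 1/a)) = √(1.038e+15 · (2/3.616e+11 − 1/2.20435e+11)) m/s ≈ 32.13 m/s = 32.13 m/s.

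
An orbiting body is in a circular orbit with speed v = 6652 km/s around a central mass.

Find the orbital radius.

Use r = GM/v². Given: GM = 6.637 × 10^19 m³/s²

Convert to SI: v = 6652 km/s = 6.652e+06 m/s.
For a circular orbit, v² = GM / r, so r = GM / v².
r = 6.637e+19 / (6.652e+06)² m ≈ 1.5e+06 m = 1.5 Mm.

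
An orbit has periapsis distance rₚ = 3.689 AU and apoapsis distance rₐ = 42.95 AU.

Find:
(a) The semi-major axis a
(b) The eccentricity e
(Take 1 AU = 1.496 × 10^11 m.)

Convert to SI: rₚ = 3.689 AU = 5.51874e+11 m; rₐ = 42.95 AU = 6.42532e+12 m.
(a) a = (rₚ + rₐ) / 2 = (5.51874e+11 + 6.42532e+12) / 2 ≈ 3.489e+12 m = 23.32 AU.
(b) e = (rₐ − rₚ) / (rₐ + rₚ) = (6.42532e+12 − 5.51874e+11) / (6.42532e+12 + 5.51874e+11) ≈ 0.8418.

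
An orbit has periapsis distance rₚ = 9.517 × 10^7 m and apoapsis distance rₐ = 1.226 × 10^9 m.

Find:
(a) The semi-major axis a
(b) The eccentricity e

(a) a = (rₚ + rₐ) / 2 = (9.517e+07 + 1.226e+09) / 2 ≈ 6.606e+08 m = 6.606 × 10^8 m.
(b) e = (rₐ − rₚ) / (rₐ + rₚ) = (1.226e+09 − 9.517e+07) / (1.226e+09 + 9.517e+07) ≈ 0.8559.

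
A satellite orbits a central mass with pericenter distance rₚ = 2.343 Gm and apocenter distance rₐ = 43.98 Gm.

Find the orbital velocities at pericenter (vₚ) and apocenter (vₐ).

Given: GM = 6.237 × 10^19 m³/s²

Convert to SI: rₚ = 2.343 Gm = 2.343e+09 m; rₐ = 43.98 Gm = 4.398e+10 m.
Use the vis-viva equation v² = GM(2/r − 1/a) with a = (rₚ + rₐ)/2 = (2.343e+09 + 4.398e+10)/2 = 2.31615e+10 m.
vₚ = √(GM · (2/rₚ − 1/a)) = √(6.237e+19 · (2/2.343e+09 − 1/2.31615e+10)) m/s ≈ 2.248e+05 m/s = 224.8 km/s.
vₐ = √(GM · (2/rₐ − 1/a)) = √(6.237e+19 · (2/4.398e+10 − 1/2.31615e+10)) m/s ≈ 1.198e+04 m/s = 11.98 km/s.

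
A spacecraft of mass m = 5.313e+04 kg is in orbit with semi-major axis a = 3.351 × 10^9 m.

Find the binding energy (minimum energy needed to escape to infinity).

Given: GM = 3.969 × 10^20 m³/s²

Total orbital energy is E = −GMm/(2a); binding energy is E_bind = −E = GMm/(2a).
E_bind = 3.969e+20 · 5.313e+04 / (2 · 3.351e+09) J ≈ 3.146e+15 J = 3.146 PJ.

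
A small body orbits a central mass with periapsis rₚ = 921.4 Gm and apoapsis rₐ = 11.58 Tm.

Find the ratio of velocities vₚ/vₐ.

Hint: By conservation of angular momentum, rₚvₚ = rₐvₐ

Convert to SI: rₚ = 921.4 Gm = 9.214e+11 m; rₐ = 11.58 Tm = 1.158e+13 m.
Conservation of angular momentum gives rₚvₚ = rₐvₐ, so vₚ/vₐ = rₐ/rₚ.
vₚ/vₐ = 1.158e+13 / 9.214e+11 ≈ 12.57.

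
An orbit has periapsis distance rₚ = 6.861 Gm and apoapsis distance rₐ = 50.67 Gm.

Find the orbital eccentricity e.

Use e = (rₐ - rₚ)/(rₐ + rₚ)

Convert to SI: rₚ = 6.861 Gm = 6.861e+09 m; rₐ = 50.67 Gm = 5.067e+10 m.
e = (rₐ − rₚ) / (rₐ + rₚ).
e = (5.067e+10 − 6.861e+09) / (5.067e+10 + 6.861e+09) = 4.3809e+10 / 5.7531e+10 ≈ 0.7615.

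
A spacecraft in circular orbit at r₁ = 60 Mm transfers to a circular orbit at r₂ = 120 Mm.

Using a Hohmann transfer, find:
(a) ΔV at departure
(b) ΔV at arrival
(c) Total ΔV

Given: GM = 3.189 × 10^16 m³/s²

Convert to SI: r₁ = 60 Mm = 6e+07 m; r₂ = 120 Mm = 1.2e+08 m.
Transfer semi-major axis: a_t = (r₁ + r₂)/2 = (6e+07 + 1.2e+08)/2 = 9e+07 m.
Circular speeds: v₁ = √(GM/r₁) = 23054.3 m/s, v₂ = √(GM/r₂) = 16301.8 m/s.
Transfer speeds (vis-viva v² = GM(2/r − 1/a_t)): v₁ᵗ = 26620.8 m/s, v₂ᵗ = 13310.4 m/s.
(a) ΔV₁ = |v₁ᵗ − v₁| ≈ 3567 m/s = 3.567 km/s.
(b) ΔV₂ = |v₂ − v₂ᵗ| ≈ 2991 m/s = 2.991 km/s.
(c) ΔV_total = ΔV₁ + ΔV₂ ≈ 6558 m/s = 6.558 km/s.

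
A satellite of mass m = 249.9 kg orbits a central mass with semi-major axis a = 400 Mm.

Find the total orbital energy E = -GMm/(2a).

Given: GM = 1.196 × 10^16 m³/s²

Convert to SI: a = 400 Mm = 4e+08 m.
E = −GMm / (2a).
E = −1.196e+16 · 249.9 / (2 · 4e+08) J ≈ -3.736e+09 J = -3.736 GJ.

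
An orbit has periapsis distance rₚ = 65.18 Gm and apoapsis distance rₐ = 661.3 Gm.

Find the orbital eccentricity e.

Convert to SI: rₚ = 65.18 Gm = 6.518e+10 m; rₐ = 661.3 Gm = 6.613e+11 m.
e = (rₐ − rₚ) / (rₐ + rₚ).
e = (6.613e+11 − 6.518e+10) / (6.613e+11 + 6.518e+10) = 5.9612e+11 / 7.2648e+11 ≈ 0.8206.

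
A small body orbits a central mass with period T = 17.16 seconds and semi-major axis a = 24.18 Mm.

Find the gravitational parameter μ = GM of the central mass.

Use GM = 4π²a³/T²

Convert to SI: a = 24.18 Mm = 2.418e+07 m.
GM = 4π² · a³ / T².
GM = 4π² · (2.418e+07)³ / (17.16)² m³/s² ≈ 1.895e+21 m³/s² = 1.895 × 10^21 m³/s².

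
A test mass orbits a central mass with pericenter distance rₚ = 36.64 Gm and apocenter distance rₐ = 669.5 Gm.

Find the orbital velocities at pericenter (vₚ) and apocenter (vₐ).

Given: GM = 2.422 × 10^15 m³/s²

Convert to SI: rₚ = 36.64 Gm = 3.664e+10 m; rₐ = 669.5 Gm = 6.695e+11 m.
Use the vis-viva equation v² = GM(2/r − 1/a) with a = (rₚ + rₐ)/2 = (3.664e+10 + 6.695e+11)/2 = 3.5307e+11 m.
vₚ = √(GM · (2/rₚ − 1/a)) = √(2.422e+15 · (2/3.664e+10 − 1/3.5307e+11)) m/s ≈ 354 m/s = 354 m/s.
vₐ = √(GM · (2/rₐ − 1/a)) = √(2.422e+15 · (2/6.695e+11 − 1/3.5307e+11)) m/s ≈ 19.38 m/s = 19.38 m/s.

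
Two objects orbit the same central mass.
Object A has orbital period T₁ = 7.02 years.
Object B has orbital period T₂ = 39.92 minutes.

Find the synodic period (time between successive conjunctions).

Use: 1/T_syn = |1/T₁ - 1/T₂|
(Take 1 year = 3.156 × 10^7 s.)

Convert to SI: T₁ = 7.02 years = 2.21551e+08 s; T₂ = 39.92 minutes = 2395.2 s.
T_syn = |T₁ · T₂ / (T₁ − T₂)|.
T_syn = |2.21551e+08 · 2395.2 / (2.21551e+08 − 2395.2)| s ≈ 2395 s = 39.92 minutes.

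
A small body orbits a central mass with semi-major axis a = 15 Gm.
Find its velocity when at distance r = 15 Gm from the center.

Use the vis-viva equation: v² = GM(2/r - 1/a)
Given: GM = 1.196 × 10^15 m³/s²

Convert to SI: a = 15 Gm = 1.5e+10 m; r = 15 Gm = 1.5e+10 m.
Vis-viva: v = √(GM · (2/r − 1/a)).
2/r − 1/a = 2/1.5e+10 − 1/1.5e+10 = 6.66667e-11 m⁻¹.
v = √(1.196e+15 · 6.66667e-11) m/s ≈ 282.4 m/s = 282.4 m/s.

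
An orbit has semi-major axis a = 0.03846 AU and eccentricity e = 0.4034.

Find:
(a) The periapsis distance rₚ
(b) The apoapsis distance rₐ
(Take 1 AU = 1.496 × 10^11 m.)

Convert to SI: a = 0.03846 AU = 5.75362e+09 m.
(a) rₚ = a(1 − e) = 5.75362e+09 · (1 − 0.4034) = 5.75362e+09 · 0.5966 ≈ 3.433e+09 m = 0.02295 AU.
(b) rₐ = a(1 + e) = 5.75362e+09 · (1 + 0.4034) = 5.75362e+09 · 1.4034 ≈ 8.075e+09 m = 0.05397 AU.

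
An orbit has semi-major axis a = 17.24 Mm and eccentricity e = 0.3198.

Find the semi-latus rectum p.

Convert to SI: a = 17.24 Mm = 1.724e+07 m.
p = a (1 − e²).
p = 1.724e+07 · (1 − (0.3198)²) = 1.724e+07 · 0.897728 ≈ 1.548e+07 m = 15.48 Mm.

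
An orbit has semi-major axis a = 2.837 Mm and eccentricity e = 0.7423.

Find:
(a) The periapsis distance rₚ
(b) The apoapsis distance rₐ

Convert to SI: a = 2.837 Mm = 2.837e+06 m.
(a) rₚ = a(1 − e) = 2.837e+06 · (1 − 0.7423) = 2.837e+06 · 0.2577 ≈ 7.311e+05 m = 731.1 km.
(b) rₐ = a(1 + e) = 2.837e+06 · (1 + 0.7423) = 2.837e+06 · 1.7423 ≈ 4.943e+06 m = 4.943 Mm.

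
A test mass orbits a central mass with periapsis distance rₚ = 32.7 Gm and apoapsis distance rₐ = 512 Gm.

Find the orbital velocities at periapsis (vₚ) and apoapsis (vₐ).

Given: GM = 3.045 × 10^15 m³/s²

Convert to SI: rₚ = 32.7 Gm = 3.27e+10 m; rₐ = 512 Gm = 5.12e+11 m.
Use the vis-viva equation v² = GM(2/r − 1/a) with a = (rₚ + rₐ)/2 = (3.27e+10 + 5.12e+11)/2 = 2.7235e+11 m.
vₚ = √(GM · (2/rₚ − 1/a)) = √(3.045e+15 · (2/3.27e+10 − 1/2.7235e+11)) m/s ≈ 418.4 m/s = 418.4 m/s.
vₐ = √(GM · (2/rₐ − 1/a)) = √(3.045e+15 · (2/5.12e+11 − 1/2.7235e+11)) m/s ≈ 26.72 m/s = 26.72 m/s.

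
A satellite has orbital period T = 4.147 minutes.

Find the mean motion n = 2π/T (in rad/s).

Convert to SI: T = 4.147 minutes = 248.82 s.
n = 2π / T.
n = 2π / 248.82 s ≈ 0.02525 rad/s.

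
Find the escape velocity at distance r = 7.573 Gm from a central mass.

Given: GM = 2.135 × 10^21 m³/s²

Convert to SI: r = 7.573 Gm = 7.573e+09 m.
Escape velocity comes from setting total energy to zero: ½v² − GM/r = 0 ⇒ v_esc = √(2GM / r).
v_esc = √(2 · 2.135e+21 / 7.573e+09) m/s ≈ 7.509e+05 m/s = 750.9 km/s.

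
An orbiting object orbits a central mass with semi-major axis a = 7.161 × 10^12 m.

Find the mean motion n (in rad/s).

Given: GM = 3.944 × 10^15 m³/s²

n = √(GM / a³).
n = √(3.944e+15 / (7.161e+12)³) rad/s ≈ 3.277e-12 rad/s.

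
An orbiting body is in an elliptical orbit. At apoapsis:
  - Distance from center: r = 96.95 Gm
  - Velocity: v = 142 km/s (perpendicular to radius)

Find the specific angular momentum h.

Convert to SI: r = 96.95 Gm = 9.695e+10 m; v = 142 km/s = 142000 m/s.
With v perpendicular to r, h = r · v.
h = 9.695e+10 · 142000 m²/s ≈ 1.377e+16 m²/s.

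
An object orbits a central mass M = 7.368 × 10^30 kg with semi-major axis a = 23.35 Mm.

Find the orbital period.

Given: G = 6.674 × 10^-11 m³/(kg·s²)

Convert to SI: a = 23.35 Mm = 2.335e+07 m.
GM = G · M = 6.674e-11 · 7.368e+30 = 4.9174e+20 m³/s².
Kepler's third law: T = 2π √(a³ / GM).
Substituting a = 2.335e+07 m and GM = 4.9174e+20 m³/s²:
T = 2π √((2.335e+07)³ / 4.9174e+20) s
T ≈ 31.97 s = 31.97 seconds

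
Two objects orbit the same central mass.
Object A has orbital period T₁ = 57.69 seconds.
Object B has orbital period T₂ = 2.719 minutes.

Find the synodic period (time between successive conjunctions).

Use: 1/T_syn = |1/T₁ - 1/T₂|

Convert to SI: T₂ = 2.719 minutes = 163.14 s.
T_syn = |T₁ · T₂ / (T₁ − T₂)|.
T_syn = |57.69 · 163.14 / (57.69 − 163.14)| s ≈ 89.25 s = 1.488 minutes.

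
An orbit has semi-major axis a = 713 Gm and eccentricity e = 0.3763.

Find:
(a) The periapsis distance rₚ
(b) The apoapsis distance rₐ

Convert to SI: a = 713 Gm = 7.13e+11 m.
(a) rₚ = a(1 − e) = 7.13e+11 · (1 − 0.3763) = 7.13e+11 · 0.6237 ≈ 4.447e+11 m = 444.7 Gm.
(b) rₐ = a(1 + e) = 7.13e+11 · (1 + 0.3763) = 7.13e+11 · 1.3763 ≈ 9.813e+11 m = 981.3 Gm.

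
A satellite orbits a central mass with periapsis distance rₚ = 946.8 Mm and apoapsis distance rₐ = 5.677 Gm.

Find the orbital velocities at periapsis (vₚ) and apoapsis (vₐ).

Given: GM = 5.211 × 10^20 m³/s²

Convert to SI: rₚ = 946.8 Mm = 9.468e+08 m; rₐ = 5.677 Gm = 5.677e+09 m.
Use the vis-viva equation v² = GM(2/r − 1/a) with a = (rₚ + rₐ)/2 = (9.468e+08 + 5.677e+09)/2 = 3.3119e+09 m.
vₚ = √(GM · (2/rₚ − 1/a)) = √(5.211e+20 · (2/9.468e+08 − 1/3.3119e+09)) m/s ≈ 9.713e+05 m/s = 971.3 km/s.
vₐ = √(GM · (2/rₐ − 1/a)) = √(5.211e+20 · (2/5.677e+09 − 1/3.3119e+09)) m/s ≈ 1.62e+05 m/s = 162 km/s.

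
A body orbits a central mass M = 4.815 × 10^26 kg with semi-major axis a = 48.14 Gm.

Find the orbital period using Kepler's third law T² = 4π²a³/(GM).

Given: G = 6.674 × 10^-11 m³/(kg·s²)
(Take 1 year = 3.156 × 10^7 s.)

Convert to SI: a = 48.14 Gm = 4.814e+10 m.
GM = G · M = 6.674e-11 · 4.815e+26 = 3.21353e+16 m³/s².
Kepler's third law: T = 2π √(a³ / GM).
Substituting a = 4.814e+10 m and GM = 3.21353e+16 m³/s²:
T = 2π √((4.814e+10)³ / 3.21353e+16) s
T ≈ 3.702e+08 s = 11.73 years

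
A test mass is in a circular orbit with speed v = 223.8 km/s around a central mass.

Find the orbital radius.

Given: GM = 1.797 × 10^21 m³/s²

Convert to SI: v = 223.8 km/s = 223800 m/s.
For a circular orbit, v² = GM / r, so r = GM / v².
r = 1.797e+21 / (223800)² m ≈ 3.588e+10 m = 35.88 Gm.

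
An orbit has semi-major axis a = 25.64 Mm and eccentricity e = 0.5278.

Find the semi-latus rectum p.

Convert to SI: a = 25.64 Mm = 2.564e+07 m.
p = a (1 − e²).
p = 2.564e+07 · (1 − (0.5278)²) = 2.564e+07 · 0.721427 ≈ 1.85e+07 m = 18.5 Mm.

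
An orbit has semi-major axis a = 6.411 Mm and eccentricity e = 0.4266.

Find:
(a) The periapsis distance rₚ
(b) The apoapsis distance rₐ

Convert to SI: a = 6.411 Mm = 6.411e+06 m.
(a) rₚ = a(1 − e) = 6.411e+06 · (1 − 0.4266) = 6.411e+06 · 0.5734 ≈ 3.676e+06 m = 3.676 Mm.
(b) rₐ = a(1 + e) = 6.411e+06 · (1 + 0.4266) = 6.411e+06 · 1.4266 ≈ 9.146e+06 m = 9.146 Mm.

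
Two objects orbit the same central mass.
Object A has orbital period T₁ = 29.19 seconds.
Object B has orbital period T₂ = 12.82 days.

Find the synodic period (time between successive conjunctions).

Convert to SI: T₂ = 12.82 days = 1.10765e+06 s.
T_syn = |T₁ · T₂ / (T₁ − T₂)|.
T_syn = |29.19 · 1.10765e+06 / (29.19 − 1.10765e+06)| s ≈ 29.19 s = 29.19 seconds.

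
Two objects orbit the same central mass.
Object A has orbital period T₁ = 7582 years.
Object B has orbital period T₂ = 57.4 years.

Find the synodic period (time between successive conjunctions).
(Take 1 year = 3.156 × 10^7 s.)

Convert to SI: T₁ = 7582 years = 2.39288e+11 s; T₂ = 57.4 years = 1.81154e+09 s.
T_syn = |T₁ · T₂ / (T₁ − T₂)|.
T_syn = |2.39288e+11 · 1.81154e+09 / (2.39288e+11 − 1.81154e+09)| s ≈ 1.825e+09 s = 57.84 years.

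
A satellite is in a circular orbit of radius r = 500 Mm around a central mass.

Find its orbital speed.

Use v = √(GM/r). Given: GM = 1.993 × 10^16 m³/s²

Convert to SI: r = 500 Mm = 5e+08 m.
For a circular orbit, gravity supplies the centripetal force, so v = √(GM / r).
v = √(1.993e+16 / 5e+08) m/s ≈ 6313 m/s = 6.313 km/s.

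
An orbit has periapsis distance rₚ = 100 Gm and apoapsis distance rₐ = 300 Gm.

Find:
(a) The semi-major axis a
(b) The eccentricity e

Convert to SI: rₚ = 100 Gm = 1e+11 m; rₐ = 300 Gm = 3e+11 m.
(a) a = (rₚ + rₐ) / 2 = (1e+11 + 3e+11) / 2 ≈ 2e+11 m = 200 Gm.
(b) e = (rₐ − rₚ) / (rₐ + rₚ) = (3e+11 − 1e+11) / (3e+11 + 1e+11) ≈ 0.5.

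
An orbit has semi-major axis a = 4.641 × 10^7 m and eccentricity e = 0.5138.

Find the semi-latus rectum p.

p = a (1 − e²).
p = 4.641e+07 · (1 − (0.5138)²) = 4.641e+07 · 0.73601 ≈ 3.416e+07 m = 3.416 × 10^7 m.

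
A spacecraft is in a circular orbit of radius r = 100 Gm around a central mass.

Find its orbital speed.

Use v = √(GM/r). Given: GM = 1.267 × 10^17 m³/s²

Convert to SI: r = 100 Gm = 1e+11 m.
For a circular orbit, gravity supplies the centripetal force, so v = √(GM / r).
v = √(1.267e+17 / 1e+11) m/s ≈ 1126 m/s = 1.126 km/s.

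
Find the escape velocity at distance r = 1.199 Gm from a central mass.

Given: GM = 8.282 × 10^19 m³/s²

Convert to SI: r = 1.199 Gm = 1.199e+09 m.
Escape velocity comes from setting total energy to zero: ½v² − GM/r = 0 ⇒ v_esc = √(2GM / r).
v_esc = √(2 · 8.282e+19 / 1.199e+09) m/s ≈ 3.717e+05 m/s = 371.7 km/s.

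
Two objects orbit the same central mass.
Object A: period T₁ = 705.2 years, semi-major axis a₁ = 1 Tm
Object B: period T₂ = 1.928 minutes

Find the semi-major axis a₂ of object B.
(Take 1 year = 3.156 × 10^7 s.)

Convert to SI: T₁ = 705.2 years = 2.22561e+10 s; a₁ = 1 Tm = 1e+12 m; T₂ = 1.928 minutes = 115.68 s.
Kepler's third law: (T₁/T₂)² = (a₁/a₂)³ ⇒ a₂ = a₁ · (T₂/T₁)^(2/3).
T₂/T₁ = 115.68 / 2.22561e+10 = 5.19767e-09.
a₂ = 1e+12 · (5.19767e-09)^(2/3) m ≈ 3.001e+06 m = 3.001 Mm.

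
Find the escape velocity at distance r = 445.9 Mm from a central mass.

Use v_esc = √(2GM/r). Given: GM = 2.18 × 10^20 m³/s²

Convert to SI: r = 445.9 Mm = 4.459e+08 m.
Escape velocity comes from setting total energy to zero: ½v² − GM/r = 0 ⇒ v_esc = √(2GM / r).
v_esc = √(2 · 2.18e+20 / 4.459e+08) m/s ≈ 9.888e+05 m/s = 988.8 km/s.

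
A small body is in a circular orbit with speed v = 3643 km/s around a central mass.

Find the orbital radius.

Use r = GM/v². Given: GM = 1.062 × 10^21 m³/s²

Convert to SI: v = 3643 km/s = 3.643e+06 m/s.
For a circular orbit, v² = GM / r, so r = GM / v².
r = 1.062e+21 / (3.643e+06)² m ≈ 8.002e+07 m = 80.02 Mm.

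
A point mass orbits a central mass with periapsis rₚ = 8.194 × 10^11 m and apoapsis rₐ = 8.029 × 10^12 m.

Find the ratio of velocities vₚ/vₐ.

Conservation of angular momentum gives rₚvₚ = rₐvₐ, so vₚ/vₐ = rₐ/rₚ.
vₚ/vₐ = 8.029e+12 / 8.194e+11 ≈ 9.799.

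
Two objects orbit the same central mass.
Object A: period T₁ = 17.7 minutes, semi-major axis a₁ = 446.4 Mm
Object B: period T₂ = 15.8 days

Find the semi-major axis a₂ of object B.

Convert to SI: T₁ = 17.7 minutes = 1062 s; a₁ = 446.4 Mm = 4.464e+08 m; T₂ = 15.8 days = 1.36512e+06 s.
Kepler's third law: (T₁/T₂)² = (a₁/a₂)³ ⇒ a₂ = a₁ · (T₂/T₁)^(2/3).
T₂/T₁ = 1.36512e+06 / 1062 = 1285.42.
a₂ = 4.464e+08 · (1285.42)^(2/3) m ≈ 5.277e+10 m = 52.77 Gm.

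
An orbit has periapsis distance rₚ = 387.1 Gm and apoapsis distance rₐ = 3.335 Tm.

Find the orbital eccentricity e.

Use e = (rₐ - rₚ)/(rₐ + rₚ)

Convert to SI: rₚ = 387.1 Gm = 3.871e+11 m; rₐ = 3.335 Tm = 3.335e+12 m.
e = (rₐ − rₚ) / (rₐ + rₚ).
e = (3.335e+12 − 3.871e+11) / (3.335e+12 + 3.871e+11) = 2.9479e+12 / 3.7221e+12 ≈ 0.792.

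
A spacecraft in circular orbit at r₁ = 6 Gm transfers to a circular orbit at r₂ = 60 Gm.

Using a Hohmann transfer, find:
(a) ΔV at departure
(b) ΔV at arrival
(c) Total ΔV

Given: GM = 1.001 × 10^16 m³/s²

Convert to SI: r₁ = 6 Gm = 6e+09 m; r₂ = 60 Gm = 6e+10 m.
Transfer semi-major axis: a_t = (r₁ + r₂)/2 = (6e+09 + 6e+10)/2 = 3.3e+10 m.
Circular speeds: v₁ = √(GM/r₁) = 1291.64 m/s, v₂ = √(GM/r₂) = 408.452 m/s.
Transfer speeds (vis-viva v² = GM(2/r − 1/a_t)): v₁ᵗ = 1741.65 m/s, v₂ᵗ = 174.165 m/s.
(a) ΔV₁ = |v₁ᵗ − v₁| ≈ 450 m/s = 450 m/s.
(b) ΔV₂ = |v₂ − v₂ᵗ| ≈ 234.3 m/s = 234.3 m/s.
(c) ΔV_total = ΔV₁ + ΔV₂ ≈ 684.3 m/s = 684.3 m/s.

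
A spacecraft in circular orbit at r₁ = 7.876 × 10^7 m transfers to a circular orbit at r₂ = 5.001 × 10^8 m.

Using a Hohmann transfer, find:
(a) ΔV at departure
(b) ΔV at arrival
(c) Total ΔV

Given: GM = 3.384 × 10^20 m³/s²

Transfer semi-major axis: a_t = (r₁ + r₂)/2 = (7.876e+07 + 5.001e+08)/2 = 2.8943e+08 m.
Circular speeds: v₁ = √(GM/r₁) = 2.07282e+06 m/s, v₂ = √(GM/r₂) = 822596 m/s.
Transfer speeds (vis-viva v² = GM(2/r − 1/a_t)): v₁ᵗ = 2.7247e+06 m/s, v₂ᵗ = 429109 m/s.
(a) ΔV₁ = |v₁ᵗ − v₁| ≈ 6.519e+05 m/s = 651.9 km/s.
(b) ΔV₂ = |v₂ − v₂ᵗ| ≈ 3.935e+05 m/s = 393.5 km/s.
(c) ΔV_total = ΔV₁ + ΔV₂ ≈ 1.045e+06 m/s = 1045 km/s.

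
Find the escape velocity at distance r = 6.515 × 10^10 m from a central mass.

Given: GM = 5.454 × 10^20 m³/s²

Escape velocity comes from setting total energy to zero: ½v² − GM/r = 0 ⇒ v_esc = √(2GM / r).
v_esc = √(2 · 5.454e+20 / 6.515e+10) m/s ≈ 1.294e+05 m/s = 129.4 km/s.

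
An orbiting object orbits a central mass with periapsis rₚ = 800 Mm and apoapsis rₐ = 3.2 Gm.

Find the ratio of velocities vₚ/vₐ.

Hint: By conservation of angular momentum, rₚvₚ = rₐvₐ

Convert to SI: rₚ = 800 Mm = 8e+08 m; rₐ = 3.2 Gm = 3.2e+09 m.
Conservation of angular momentum gives rₚvₚ = rₐvₐ, so vₚ/vₐ = rₐ/rₚ.
vₚ/vₐ = 3.2e+09 / 8e+08 ≈ 4.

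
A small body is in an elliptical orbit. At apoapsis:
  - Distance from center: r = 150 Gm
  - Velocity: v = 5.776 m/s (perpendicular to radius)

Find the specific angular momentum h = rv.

Convert to SI: r = 150 Gm = 1.5e+11 m.
With v perpendicular to r, h = r · v.
h = 1.5e+11 · 5.776 m²/s ≈ 8.664e+11 m²/s.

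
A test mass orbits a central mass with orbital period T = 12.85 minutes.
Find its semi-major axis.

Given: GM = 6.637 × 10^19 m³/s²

Convert to SI: T = 12.85 minutes = 771 s.
Invert Kepler's third law: a = (GM · T² / (4π²))^(1/3).
Substituting T = 771 s and GM = 6.637e+19 m³/s²:
a = (6.637e+19 · (771)² / (4π²))^(1/3) m
a ≈ 9.998e+07 m = 99.98 Mm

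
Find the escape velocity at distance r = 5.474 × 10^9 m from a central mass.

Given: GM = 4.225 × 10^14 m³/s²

Escape velocity comes from setting total energy to zero: ½v² − GM/r = 0 ⇒ v_esc = √(2GM / r).
v_esc = √(2 · 4.225e+14 / 5.474e+09) m/s ≈ 392.9 m/s = 392.9 m/s.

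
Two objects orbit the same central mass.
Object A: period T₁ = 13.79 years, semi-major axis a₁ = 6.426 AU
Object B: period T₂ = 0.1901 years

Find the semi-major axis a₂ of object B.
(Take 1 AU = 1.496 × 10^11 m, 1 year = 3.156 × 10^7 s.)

Convert to SI: T₁ = 13.79 years = 4.35212e+08 s; a₁ = 6.426 AU = 9.6133e+11 m; T₂ = 0.1901 years = 5.99956e+06 s.
Kepler's third law: (T₁/T₂)² = (a₁/a₂)³ ⇒ a₂ = a₁ · (T₂/T₁)^(2/3).
T₂/T₁ = 5.99956e+06 / 4.35212e+08 = 0.0137854.
a₂ = 9.6133e+11 · (0.0137854)^(2/3) m ≈ 5.527e+10 m = 0.3694 AU.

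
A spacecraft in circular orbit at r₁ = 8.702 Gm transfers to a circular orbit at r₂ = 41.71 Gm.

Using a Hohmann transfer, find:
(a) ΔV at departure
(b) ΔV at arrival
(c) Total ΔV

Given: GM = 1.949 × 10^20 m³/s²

Convert to SI: r₁ = 8.702 Gm = 8.702e+09 m; r₂ = 41.71 Gm = 4.171e+10 m.
Transfer semi-major axis: a_t = (r₁ + r₂)/2 = (8.702e+09 + 4.171e+10)/2 = 2.5206e+10 m.
Circular speeds: v₁ = √(GM/r₁) = 149657 m/s, v₂ = √(GM/r₂) = 68357.4 m/s.
Transfer speeds (vis-viva v² = GM(2/r − 1/a_t)): v₁ᵗ = 192515 m/s, v₂ᵗ = 40164.6 m/s.
(a) ΔV₁ = |v₁ᵗ − v₁| ≈ 4.286e+04 m/s = 42.86 km/s.
(b) ΔV₂ = |v₂ − v₂ᵗ| ≈ 2.819e+04 m/s = 28.19 km/s.
(c) ΔV_total = ΔV₁ + ΔV₂ ≈ 7.105e+04 m/s = 71.05 km/s.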